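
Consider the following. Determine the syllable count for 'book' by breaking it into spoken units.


Break 'book' into syllables: book -> book = 1 syllable

1 syllable


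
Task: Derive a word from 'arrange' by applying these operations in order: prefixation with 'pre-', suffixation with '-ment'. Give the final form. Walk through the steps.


Step 1: Add prefix 'pre-' to 'arrange' = 'prearrange'
Step 2: Add suffix '-ment' to 'prearrange' = 'prearrangement'

prearrangement


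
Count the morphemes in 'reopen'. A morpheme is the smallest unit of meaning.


Decomposition: re- (prefix) + open (root) = 2 morpheme(s)

2 morphemes


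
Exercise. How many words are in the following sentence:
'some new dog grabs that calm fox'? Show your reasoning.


Split into words: some | new | dog | grabs | that | calm | fox = 7 words.

7


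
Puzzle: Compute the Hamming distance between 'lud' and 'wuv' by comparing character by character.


Alignment:
Position 1: 'l' vs 'w' = DIFFER
Position 2: 'u' vs 'u' = match
Position 3: 'd' vs 'v' = DIFFER
Total differences: 2

2


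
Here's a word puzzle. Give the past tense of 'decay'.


Apply rule: Add -ed. 'decay' becomes 'decayed'.

decayed


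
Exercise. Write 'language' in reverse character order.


Reverse 'language' character by character: 'egaugnal'.

egaugnal


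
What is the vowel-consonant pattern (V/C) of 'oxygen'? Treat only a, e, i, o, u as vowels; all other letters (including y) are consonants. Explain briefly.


Letter mapping: o = V, x = C, y = C, g = C, e = V, n = C.

VCCCVC


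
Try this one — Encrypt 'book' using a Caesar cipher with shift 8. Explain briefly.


Shift each letter by 8: b -> j, o -> w, o -> w, k -> s. Result: 'jwws'.

jwws


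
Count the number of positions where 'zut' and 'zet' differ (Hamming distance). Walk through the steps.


Alignment:
Position 1: 'z' vs 'z' = match
Position 2: 'u' vs 'e' = DIFFER
Position 3: 't' vs 't' = match
Total differences: 1

1


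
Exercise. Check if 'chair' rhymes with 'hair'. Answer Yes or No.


Rime (stressed vowel + following sounds) of 'chair': -air = /ɛər/
Rime of 'hair': -air = /ɛər/
/ɛər/ and /ɛər/ are the same ending sound, so the words rhyme.

Yes


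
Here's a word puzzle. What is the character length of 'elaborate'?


Spell out 'elaborate' and number each letter: e(1), l(2), a(3), b(4), o(5), r(6), a(7), t(8), e(9). Total: 9 letters.

9


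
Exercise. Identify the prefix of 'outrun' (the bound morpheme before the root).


The word 'outrun' = 'out' (prefix) + 'run' (root). The prefix is 'out'.

out


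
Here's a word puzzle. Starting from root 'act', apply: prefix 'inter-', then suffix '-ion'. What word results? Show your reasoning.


Step 1: Add prefix 'inter-' to 'act' = 'interact'
Step 2: Add suffix '-ion' to 'interact' = 'interaction'

interaction


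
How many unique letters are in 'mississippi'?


Unique letters in 'mississippi': {i, m, p, s} = 4 distinct letters.

4


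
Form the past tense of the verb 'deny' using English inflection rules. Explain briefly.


Apply rule: Change -y to -ied. 'deny' becomes 'denied'.

denied


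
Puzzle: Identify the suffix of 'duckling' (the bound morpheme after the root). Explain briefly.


The word 'duckling' = 'duck' (root) + '-ling' (suffix). The suffix is '-ling'.

ling


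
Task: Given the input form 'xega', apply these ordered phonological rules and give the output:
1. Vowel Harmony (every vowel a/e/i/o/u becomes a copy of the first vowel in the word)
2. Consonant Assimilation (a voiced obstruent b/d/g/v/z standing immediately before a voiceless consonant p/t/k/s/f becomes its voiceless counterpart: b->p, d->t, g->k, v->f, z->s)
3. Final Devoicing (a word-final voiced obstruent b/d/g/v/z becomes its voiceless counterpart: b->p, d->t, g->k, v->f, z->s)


Starting form: 'xega'
Rule 1: Vowel Harmony: all vowels become 'e' (matching first vowel). 'xega' -> 'xege'
Rule 2: Consonant Assimilation: no voiced obstruent (b/d/g/v/z) stands immediately before a voiceless consonant (p/t/k/s/f). No change.
Rule 3: Final Devoicing: the word ends in the vowel 'e', not a consonant. No change.
Final form: 'xege'

xege


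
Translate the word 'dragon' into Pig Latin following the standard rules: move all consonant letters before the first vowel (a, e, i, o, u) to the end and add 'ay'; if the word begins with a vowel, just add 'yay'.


'dragon': move consonant cluster 'dr' to end and add 'ay': 'agondray'.

agondray


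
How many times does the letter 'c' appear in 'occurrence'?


Letter 'c' in 'occurrence': found at position(s) 2, 3, 9 = 3 occurrence(s).

3


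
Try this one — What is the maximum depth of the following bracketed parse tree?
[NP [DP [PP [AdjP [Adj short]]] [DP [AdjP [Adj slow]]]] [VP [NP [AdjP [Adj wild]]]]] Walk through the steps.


Count bracket nesting levels:
'[' at pos 0: depth = 1
'[' at pos 4: depth = 2
'[' at pos 8: depth = 3
'[' at pos 12: depth = 4
'[' at pos 18: depth = 5
'[' at pos 32: depth = 3
'[' at pos 36: depth = 4
'[' at pos 42: depth = 5
'[' at pos 56: depth = 2
'[' at pos 60: depth = 3
'[' at pos 64: depth = 4
'[' at pos 70: depth = 5
Maximum depth reached: 5

5


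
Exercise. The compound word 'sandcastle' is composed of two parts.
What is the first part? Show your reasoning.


Split 'sandcastle' into 'sand' + 'castle'. The first part is 'sand'.

sand


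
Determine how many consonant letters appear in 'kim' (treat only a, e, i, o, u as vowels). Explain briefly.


Consonants in 'kim': k, m = 2 consonants.

2


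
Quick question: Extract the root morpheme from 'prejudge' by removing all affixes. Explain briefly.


Remove prefix 'pre' from 'prejudge' to get root 'judge'.

judge


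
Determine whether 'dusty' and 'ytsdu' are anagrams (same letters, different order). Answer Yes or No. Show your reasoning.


Sorted letters of 'dusty': 'dstuy'
Sorted letters of 'ytsdu': 'dstuy'
They match.

Yes


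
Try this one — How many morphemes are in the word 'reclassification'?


Decomposition: re- (prefix) + class (root) + -ify (suffix) + -ation (suffix) = 4 morpheme(s)

4 morphemes


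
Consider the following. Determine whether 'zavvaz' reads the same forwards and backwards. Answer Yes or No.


Forward: 'zavvaz'
Reversed: 'zavvaz'
They are identical.

Yes


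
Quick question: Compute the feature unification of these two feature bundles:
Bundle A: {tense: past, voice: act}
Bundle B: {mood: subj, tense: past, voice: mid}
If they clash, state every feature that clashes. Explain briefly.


Compare features:
mood: A=_ vs B=subj -> unified: subj
tense: A=past vs B=past -> unified: past
voice: A=act vs B=mid -> CLASH
Clash detected on feature 'voice' (act vs mid); unification fails.

CLASH on 'voice' (act vs mid)


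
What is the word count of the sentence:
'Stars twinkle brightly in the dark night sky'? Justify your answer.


Split into words: Stars | twinkle | brightly | in | the | dark | night | sky = 8 words.

8


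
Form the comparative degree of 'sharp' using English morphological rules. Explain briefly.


Apply comparative formation (add -er): 'sharp' -> 'sharper'.

sharper


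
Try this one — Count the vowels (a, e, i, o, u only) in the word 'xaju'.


Vowels in 'xaju': a, u = 2 vowels.

2


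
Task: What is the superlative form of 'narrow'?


Apply superlative formation (add -est): 'narrow' -> 'narrowest'.

narrowest


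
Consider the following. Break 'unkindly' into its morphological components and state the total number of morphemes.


Step 1: Identify prefix: 'un' (meaning: not/reverse)
Step 2: Identify root: 'kind'
Step 3: Identify suffix(es): 'ly'
Decomposition: un- (prefix: not/reverse) + kind (root) + -ly (suffix: in manner of)
Total morphemes: 3

3 morphemes (un- (prefix: not/reverse) + kind (root) + -ly (suffix: in manner of))


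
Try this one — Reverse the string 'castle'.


Reverse 'castle' character by character: 'eltsac'.

eltsac


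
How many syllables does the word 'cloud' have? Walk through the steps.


Break 'cloud' into syllables: cloud -> cloud = 1 syllable

1 syllable


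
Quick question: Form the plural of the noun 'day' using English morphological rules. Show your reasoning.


Apply rule: Add -s. 'day' becomes 'days'.

days


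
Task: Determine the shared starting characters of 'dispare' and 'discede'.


Compare from the start: 3 characters match: 'dis'. Mismatch at position 4: 'p' vs 'c'.

dis


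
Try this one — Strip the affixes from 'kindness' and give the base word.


Remove suffix '-ness' from 'kindness' to get root 'kind'.

kind


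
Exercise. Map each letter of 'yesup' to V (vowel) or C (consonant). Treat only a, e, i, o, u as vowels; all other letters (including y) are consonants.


Letter mapping: y = C, e = V, s = C, u = V, p = C.

CVCVC


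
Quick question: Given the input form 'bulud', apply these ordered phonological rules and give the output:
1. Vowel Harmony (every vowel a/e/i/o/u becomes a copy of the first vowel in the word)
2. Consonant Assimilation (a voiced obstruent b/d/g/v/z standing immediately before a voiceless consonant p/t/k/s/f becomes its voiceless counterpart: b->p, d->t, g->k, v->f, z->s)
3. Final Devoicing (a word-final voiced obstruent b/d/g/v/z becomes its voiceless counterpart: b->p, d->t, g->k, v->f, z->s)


Starting form: 'bulud'
Rule 1: Vowel Harmony: all vowels already match. No change.
Rule 2: Consonant Assimilation: no voiced obstruent (b/d/g/v/z) stands immediately before a voiceless consonant (p/t/k/s/f). No change.
Rule 3: Final Devoicing: word-final voiced obstruent 'd' becomes voiceless 't'. 'bulud' -> 'bulut'
Final form: 'bulut'

bulut


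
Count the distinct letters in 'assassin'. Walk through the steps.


Unique letters in 'assassin': {a, i, n, s} = 4 distinct letters.

4


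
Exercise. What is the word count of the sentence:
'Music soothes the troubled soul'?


Split into words: Music | soothes | the | troubled | soul = 5 words.

5


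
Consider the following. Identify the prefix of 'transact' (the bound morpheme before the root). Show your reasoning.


The word 'transact' = 'trans' (prefix) + 'act' (root). The prefix is 'trans'.

trans


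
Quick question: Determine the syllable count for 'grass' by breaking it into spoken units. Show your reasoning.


Break 'grass' into syllables: grass -> grass = 1 syllable

1 syllable


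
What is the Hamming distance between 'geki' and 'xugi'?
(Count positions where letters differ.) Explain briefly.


Alignment:
Position 1: 'g' vs 'x' = DIFFER
Position 2: 'e' vs 'u' = DIFFER
Position 3: 'k' vs 'g' = DIFFER
Position 4: 'i' vs 'i' = match
Total differences: 3

3


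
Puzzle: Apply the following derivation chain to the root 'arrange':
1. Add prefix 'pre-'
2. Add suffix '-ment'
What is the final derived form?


Step 1: Add prefix 'pre-' to 'arrange' = 'prearrange'
Step 2: Add suffix '-ment' to 'prearrange' = 'prearrangement'

prearrangement


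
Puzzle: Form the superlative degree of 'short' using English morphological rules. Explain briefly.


Apply superlative formation (add -est): 'short' -> 'shortest'.

shortest


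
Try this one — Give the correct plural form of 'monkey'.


Apply rule: Add -s. 'monkey' becomes 'monkeys'.

monkeys


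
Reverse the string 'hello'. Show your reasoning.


Reverse 'hello' character by character: 'olleh'.

olleh


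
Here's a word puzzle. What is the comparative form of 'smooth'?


Apply comparative formation (add -er): 'smooth' -> 'smoother'.

smoother


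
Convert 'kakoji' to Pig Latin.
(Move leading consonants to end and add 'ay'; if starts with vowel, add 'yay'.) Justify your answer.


'kakoji': move consonant cluster 'k' to end and add 'ay': 'akojikay'.

akojikay


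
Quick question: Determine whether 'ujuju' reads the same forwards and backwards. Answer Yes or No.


Forward: 'ujuju'
Reversed: 'ujuju'
They are identical.

Yes


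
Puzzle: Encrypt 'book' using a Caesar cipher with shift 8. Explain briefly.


Shift each letter by 8: b -> j, o -> w, o -> w, k -> s. Result: 'jwws'.

jwws


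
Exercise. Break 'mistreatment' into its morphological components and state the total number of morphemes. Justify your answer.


Step 1: Identify prefix: 'mis' (meaning: wrongly)
Step 2: Identify root: 'treat'
Step 3: Identify suffix(es): 'ment'
Decomposition: mis- (prefix: wrongly) + treat (root) + -ment (suffix: action/result)
Total morphemes: 3

3 morphemes (mis- (prefix: wrongly) + treat (root) + -ment (suffix: action/result))


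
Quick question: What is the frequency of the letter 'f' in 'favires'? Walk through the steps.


Letter 'f' in 'favires': found at position(s) 1 = 1 occurrence(s).

1


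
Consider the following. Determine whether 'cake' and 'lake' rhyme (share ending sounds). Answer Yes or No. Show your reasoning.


Rime (stressed vowel + following sounds) of 'cake': -ake = /eɪk/
Rime of 'lake': -ake = /eɪk/
/eɪk/ and /eɪk/ are the same ending sound, so the words rhyme.

Yes


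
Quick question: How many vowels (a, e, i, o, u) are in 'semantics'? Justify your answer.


Vowels in 'semantics': e, a, i = 3 vowels.

3


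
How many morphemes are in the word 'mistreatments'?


Decomposition: mis- (prefix) + treat (root) + -ment (suffix) + -s (plural) = 4 morpheme(s)

4 morphemes


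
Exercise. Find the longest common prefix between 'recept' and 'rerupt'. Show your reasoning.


Compare from the start: 2 characters match: 're'. Mismatch at position 3: 'c' vs 'r'.

re


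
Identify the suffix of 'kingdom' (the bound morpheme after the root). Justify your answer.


The word 'kingdom' = 'king' (root) + '-dom' (suffix). The suffix is '-dom'.

dom


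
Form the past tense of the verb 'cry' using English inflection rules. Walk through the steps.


Apply rule: Change -y to -ied. 'cry' becomes 'cried'.

cried


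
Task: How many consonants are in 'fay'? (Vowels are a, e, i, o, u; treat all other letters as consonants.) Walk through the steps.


Consonants in 'fay': f, y = 2 consonants.

2


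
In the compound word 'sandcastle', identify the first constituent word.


Split 'sandcastle' into 'sand' + 'castle'. The first part is 'sand'.

sand


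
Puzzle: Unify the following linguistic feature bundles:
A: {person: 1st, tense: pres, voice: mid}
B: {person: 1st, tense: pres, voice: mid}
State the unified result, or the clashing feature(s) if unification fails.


Compare features:
person: A=1st vs B=1st -> unified: 1st
tense: A=pres vs B=pres -> unified: pres
voice: A=mid vs B=mid -> unified: mid
No clashes found.

Unified: {person: 1st, tense: pres, voice: mid}


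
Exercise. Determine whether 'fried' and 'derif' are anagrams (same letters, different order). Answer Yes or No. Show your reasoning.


Sorted letters of 'fried': 'defir'
Sorted letters of 'derif': 'defir'
They match.

Yes


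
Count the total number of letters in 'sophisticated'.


Spell out 'sophisticated' and number each letter: s(1), o(2), p(3), h(4), i(5), s(6), t(7), i(8), c(9), a(10), t(11), e(12), d(13). Total: 13 letters.

13


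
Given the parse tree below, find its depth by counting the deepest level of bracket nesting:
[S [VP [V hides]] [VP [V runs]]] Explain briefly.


Count bracket nesting levels:
'[' at pos 0: depth = 1
'[' at pos 3: depth = 2
'[' at pos 7: depth = 3
'[' at pos 18: depth = 2
'[' at pos 22: depth = 3
Maximum depth reached: 3

3


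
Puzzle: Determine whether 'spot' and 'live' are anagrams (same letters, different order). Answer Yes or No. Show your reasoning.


Sorted letters of 'spot': 'opst'
Sorted letters of 'live': 'eilv'
They do not match.

No


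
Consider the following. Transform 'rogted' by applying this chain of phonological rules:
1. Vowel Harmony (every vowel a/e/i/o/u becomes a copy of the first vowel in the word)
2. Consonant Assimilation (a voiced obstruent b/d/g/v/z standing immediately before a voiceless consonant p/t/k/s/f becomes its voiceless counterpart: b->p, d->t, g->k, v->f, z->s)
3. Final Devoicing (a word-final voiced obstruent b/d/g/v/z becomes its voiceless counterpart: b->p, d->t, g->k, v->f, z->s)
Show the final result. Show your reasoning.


Starting form: 'rogted'
Rule 1: Vowel Harmony: all vowels become 'o' (matching first vowel). 'rogted' -> 'rogtod'
Rule 2: Consonant Assimilation: voiced obstruent before voiceless consonant becomes voiceless ('gt' -> 'kt'). 'rogtod' -> 'roktod'
Rule 3: Final Devoicing: word-final voiced obstruent 'd' becomes voiceless 't'. 'roktod' -> 'roktot'
Final form: 'roktot'

roktot


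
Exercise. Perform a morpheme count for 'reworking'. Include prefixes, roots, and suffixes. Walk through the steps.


Decomposition: re- (prefix) + work (root) + -ing (suffix) = 3 morpheme(s)

3 morphemes


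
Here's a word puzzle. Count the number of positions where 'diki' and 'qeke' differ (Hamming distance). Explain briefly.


Alignment:
Position 1: 'd' vs 'q' = DIFFER
Position 2: 'i' vs 'e' = DIFFER
Position 3: 'k' vs 'k' = match
Position 4: 'i' vs 'e' = DIFFER
Total differences: 3

3


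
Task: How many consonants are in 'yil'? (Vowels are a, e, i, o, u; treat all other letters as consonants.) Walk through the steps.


Consonants in 'yil': y, l = 2 consonants.

2


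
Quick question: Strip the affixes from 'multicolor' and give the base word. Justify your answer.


Remove prefix 'multi' from 'multicolor' to get root 'color'.

color


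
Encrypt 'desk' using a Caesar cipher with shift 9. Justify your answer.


Shift each letter by 9: d -> m, e -> n, s -> b, k -> t. Result: 'mnbt'.

mnbt


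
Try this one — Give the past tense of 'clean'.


Apply rule: Add -ed. 'clean' becomes 'cleaned'.

cleaned


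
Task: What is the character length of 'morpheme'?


Spell out 'morpheme' and number each letter: m(1), o(2), r(3), p(4), h(5), e(6), m(7), e(8). Total: 8 letters.

8


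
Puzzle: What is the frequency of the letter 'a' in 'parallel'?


Letter 'a' in 'parallel': found at position(s) 2, 4 = 2 occurrence(s).

2


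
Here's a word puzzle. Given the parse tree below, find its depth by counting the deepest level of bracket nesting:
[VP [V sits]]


Count bracket nesting levels:
'[' at pos 0: depth = 1
'[' at pos 4: depth = 2
Maximum depth reached: 2

2


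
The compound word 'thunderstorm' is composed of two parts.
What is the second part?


Split 'thunderstorm' into 'thunder' + 'storm'. The second part is 'storm'.

storm


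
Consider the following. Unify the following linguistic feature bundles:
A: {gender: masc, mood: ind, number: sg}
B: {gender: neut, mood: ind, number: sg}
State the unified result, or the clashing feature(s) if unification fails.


Compare features:
gender: A=masc vs B=neut -> CLASH
mood: A=ind vs B=ind -> unified: ind
number: A=sg vs B=sg -> unified: sg
Clash detected on feature 'gender' (masc vs neut); unification fails.

CLASH on 'gender' (masc vs neut)


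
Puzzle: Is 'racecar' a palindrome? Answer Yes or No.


Forward: 'racecar'
Reversed: 'racecar'
They are identical.

Yes


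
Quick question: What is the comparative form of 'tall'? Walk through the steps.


Apply comparative formation (add -er): 'tall' -> 'taller'.

taller


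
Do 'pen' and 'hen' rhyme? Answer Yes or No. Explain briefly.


Rime (stressed vowel + following sounds) of 'pen': -en = /ɛn/
Rime of 'hen': -en = /ɛn/
/ɛn/ and /ɛn/ are the same ending sound, so the words rhyme.

Yes


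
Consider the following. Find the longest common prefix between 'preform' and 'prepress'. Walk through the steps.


Compare from the start: 3 characters match: 'pre'. Mismatch at position 4: 'f' vs 'p'.

pre


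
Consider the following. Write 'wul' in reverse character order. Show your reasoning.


Reverse 'wul' character by character: 'luw'.

luw


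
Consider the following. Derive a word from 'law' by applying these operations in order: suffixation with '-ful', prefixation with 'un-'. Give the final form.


Step 1: Add suffix '-ful' to 'law' = 'lawful'
Step 2: Add prefix 'un-' to 'lawful' = 'unlawful'

unlawful


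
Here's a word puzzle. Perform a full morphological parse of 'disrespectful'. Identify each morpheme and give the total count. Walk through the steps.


Step 1: Identify prefix: 'dis' (meaning: not/apart)
Step 2: Identify root: 'respect'
Step 3: Identify suffix(es): 'ful'
Decomposition: dis- (prefix: not/apart) + respect (root) + -ful (suffix: full of)
Total morphemes: 3

3 morphemes (dis- (prefix: not/apart) + respect (root) + -ful (suffix: full of))


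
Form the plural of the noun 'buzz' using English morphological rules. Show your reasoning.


Apply rule: Add -es (sibilant/fricative ending). 'buzz' becomes 'buzzes'.

buzzes


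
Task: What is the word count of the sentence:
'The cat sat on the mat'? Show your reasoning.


Split into words: The | cat | sat | on | the | mat = 6 words.

6


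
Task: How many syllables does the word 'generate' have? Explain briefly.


Break 'generate' into syllables: gen-er-ate -> gen | er | ate = 3 syllables

3 syllables


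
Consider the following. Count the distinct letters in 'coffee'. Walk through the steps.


Unique letters in 'coffee': {c, e, f, o} = 4 distinct letters.

4


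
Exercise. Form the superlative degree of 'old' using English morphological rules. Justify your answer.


Apply superlative formation (add -est): 'old' -> 'oldest'.

oldest


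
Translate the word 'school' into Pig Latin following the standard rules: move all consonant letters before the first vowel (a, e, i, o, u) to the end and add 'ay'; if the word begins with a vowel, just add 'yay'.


'school': move consonant cluster 'sch' to end and add 'ay': 'oolschay'.

oolschay


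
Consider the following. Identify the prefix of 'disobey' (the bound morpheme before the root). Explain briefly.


The word 'disobey' = 'dis' (prefix) + 'obey' (root). The prefix is 'dis'.

dis


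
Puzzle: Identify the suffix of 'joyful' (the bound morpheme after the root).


The word 'joyful' = 'joy' (root) + '-ful' (suffix). The suffix is '-ful'.

ful


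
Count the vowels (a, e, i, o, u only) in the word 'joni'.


Vowels in 'joni': o, i = 2 vowels.

2


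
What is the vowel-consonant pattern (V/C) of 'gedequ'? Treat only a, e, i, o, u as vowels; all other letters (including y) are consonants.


Letter mapping: g = C, e = V, d = C, e = V, q = C, u = V.

CVCVCV


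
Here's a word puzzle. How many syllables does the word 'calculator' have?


Break 'calculator' into syllables: cal-cu-la-tor -> cal | cu | la | tor = 4 syllables

4 syllables


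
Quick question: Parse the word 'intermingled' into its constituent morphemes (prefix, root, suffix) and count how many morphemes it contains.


Step 1: Identify prefix: 'inter' (meaning: between)
Step 2: Identify root: 'mingle'
Step 3: Identify suffix(es): 'ed'
Decomposition: inter- (prefix: between) + mingle (root) + -ed (suffix: past)
Total morphemes: 3

3 morphemes (inter- (prefix: between) + mingle (root) + -ed (suffix: past))


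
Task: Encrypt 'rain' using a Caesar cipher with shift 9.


Shift each letter by 9: r -> a, a -> j, i -> r, n -> w. Result: 'ajrw'.

ajrw


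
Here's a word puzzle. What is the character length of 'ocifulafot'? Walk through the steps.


Spell out 'ocifulafot' and number each letter: o(1), c(2), i(3), f(4), u(5), l(6), a(7), f(8), o(9), t(10). Total: 10 letters.

10


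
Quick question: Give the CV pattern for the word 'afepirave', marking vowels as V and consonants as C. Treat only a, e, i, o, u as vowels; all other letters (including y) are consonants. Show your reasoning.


Letter mapping: a = V, f = C, e = V, p = C, i = V, r = C, a = V, v = C, e = V.

VCVCVCVCV


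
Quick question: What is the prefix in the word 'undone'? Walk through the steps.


The word 'undone' = 'un' (prefix) + 'done' (root). The prefix is 'un'.

un


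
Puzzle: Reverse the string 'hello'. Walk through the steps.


Reverse 'hello' character by character: 'olleh'.

olleh


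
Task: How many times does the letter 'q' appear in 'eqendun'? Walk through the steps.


Letter 'q' in 'eqendun': found at position(s) 2 = 1 occurrence(s).

1


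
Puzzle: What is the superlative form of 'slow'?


Apply superlative formation (add -est): 'slow' -> 'slowest'.

slowest


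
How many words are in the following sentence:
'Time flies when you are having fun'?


Split into words: Time | flies | when | you | are | having | fun = 7 words.

7


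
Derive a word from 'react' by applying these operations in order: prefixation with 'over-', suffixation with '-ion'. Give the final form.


Step 1: Add prefix 'over-' to 'react' = 'overreact'
Step 2: Add suffix '-ion' to 'overreact' = 'overreaction'

overreaction


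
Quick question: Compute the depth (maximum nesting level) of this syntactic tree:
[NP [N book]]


Count bracket nesting levels:
'[' at pos 0: depth = 1
'[' at pos 4: depth = 2
Maximum depth reached: 2

2


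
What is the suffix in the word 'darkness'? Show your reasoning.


The word 'darkness' = 'dark' (root) + '-ness' (suffix). The suffix is '-ness'.

ness


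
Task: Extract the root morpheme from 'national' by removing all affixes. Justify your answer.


Remove suffix '-al' from 'national' to get root 'nation'.

nation


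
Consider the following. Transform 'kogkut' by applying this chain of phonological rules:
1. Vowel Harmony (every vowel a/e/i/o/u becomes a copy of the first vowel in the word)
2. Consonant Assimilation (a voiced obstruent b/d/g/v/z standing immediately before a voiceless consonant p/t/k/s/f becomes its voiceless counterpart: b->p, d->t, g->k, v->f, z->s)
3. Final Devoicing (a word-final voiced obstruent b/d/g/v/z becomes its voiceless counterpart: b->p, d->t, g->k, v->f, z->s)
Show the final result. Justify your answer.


Starting form: 'kogkut'
Rule 1: Vowel Harmony: all vowels become 'o' (matching first vowel). 'kogkut' -> 'kogkot'
Rule 2: Consonant Assimilation: voiced obstruent before voiceless consonant becomes voiceless ('gk' -> 'kk'). 'kogkot' -> 'kokkot'
Rule 3: Final Devoicing: final consonant 't' is not one of the voiced obstruents b/d/g/v/z. No change.
Final form: 'kokkot'

kokkot


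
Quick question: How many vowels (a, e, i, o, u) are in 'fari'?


Vowels in 'fari': a, i = 2 vowels.

2


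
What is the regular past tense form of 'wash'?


Apply rule: Add -ed. 'wash' becomes 'washed'.

washed


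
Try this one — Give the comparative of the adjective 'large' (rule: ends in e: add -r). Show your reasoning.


Apply comparative formation (ends in e: add -r): 'large' -> 'larger'.

larger


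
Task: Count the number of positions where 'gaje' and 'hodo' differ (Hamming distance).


Alignment:
Position 1: 'g' vs 'h' = DIFFER
Position 2: 'a' vs 'o' = DIFFER
Position 3: 'j' vs 'd' = DIFFER
Position 4: 'e' vs 'o' = DIFFER
Total differences: 4

4


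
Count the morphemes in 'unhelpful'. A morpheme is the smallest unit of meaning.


Decomposition: un- (prefix) + help (root) + -ful (suffix) = 3 morpheme(s)

3 morphemes


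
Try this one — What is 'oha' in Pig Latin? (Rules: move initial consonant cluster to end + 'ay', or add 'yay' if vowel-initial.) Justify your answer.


'oha' starts with a vowel, so add 'yay': 'ohayay'.

ohayay


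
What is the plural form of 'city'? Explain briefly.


Apply rule: Change -y to -ies (consonant + y). 'city' becomes 'cities'.

cities


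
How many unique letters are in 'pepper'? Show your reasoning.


Unique letters in 'pepper': {e, p, r} = 3 distinct letters.

3


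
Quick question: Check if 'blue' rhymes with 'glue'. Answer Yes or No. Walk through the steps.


Rime (stressed vowel + following sounds) of 'blue': -ue = /uː/
Rime of 'glue': -ue = /uː/
/uː/ and /uː/ are the same ending sound, so the words rhyme.

Yes


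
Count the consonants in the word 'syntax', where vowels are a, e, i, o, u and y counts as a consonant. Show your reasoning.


Consonants in 'syntax': s, y, n, t, x = 5 consonants.

5


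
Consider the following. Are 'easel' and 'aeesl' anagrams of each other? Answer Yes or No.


Sorted letters of 'easel': 'aeels'
Sorted letters of 'aeesl': 'aeels'
They match.

Yes


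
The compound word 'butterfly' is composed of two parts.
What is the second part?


Split 'butterfly' into 'butter' + 'fly'. The second part is 'fly'.

fly


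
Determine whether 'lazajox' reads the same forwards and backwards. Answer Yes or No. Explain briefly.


Forward: 'lazajox'
Reversed: 'xojazal'
They differ.

No


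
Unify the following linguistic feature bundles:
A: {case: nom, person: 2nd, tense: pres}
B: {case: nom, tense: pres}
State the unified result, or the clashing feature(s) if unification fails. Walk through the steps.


Compare features:
case: A=nom vs B=nom -> unified: nom
person: A=2nd vs B=_ -> unified: 2nd
tense: A=pres vs B=pres -> unified: pres
No clashes found.

Unified: {case: nom, person: 2nd, tense: pres}


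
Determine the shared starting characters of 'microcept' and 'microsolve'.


Compare from the start: 5 characters match: 'micro'. Mismatch at position 6: 'c' vs 's'.

micro


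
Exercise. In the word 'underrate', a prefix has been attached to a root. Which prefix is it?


The word 'underrate' = 'under' (prefix) + 'rate' (root). The prefix is 'under'.

under


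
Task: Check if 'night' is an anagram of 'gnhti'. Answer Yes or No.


Sorted letters of 'night': 'ghint'
Sorted letters of 'gnhti': 'ghint'
They match.

Yes


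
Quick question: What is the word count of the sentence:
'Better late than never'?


Split into words: Better | late | than | never = 4 words.

4


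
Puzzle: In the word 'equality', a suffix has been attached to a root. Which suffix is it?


The word 'equality' = 'equal' (root) + '-ity' (suffix). The suffix is '-ity'.

ity


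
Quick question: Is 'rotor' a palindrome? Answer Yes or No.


Forward: 'rotor'
Reversed: 'rotor'
They are identical.

Yes


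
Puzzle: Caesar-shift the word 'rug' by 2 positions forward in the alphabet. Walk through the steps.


Shift each letter by 2: r -> t, u -> w, g -> i. Result: 'twi'.

twi


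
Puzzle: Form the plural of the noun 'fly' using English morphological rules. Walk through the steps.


Apply rule: Change -y to -ies (consonant + y). 'fly' becomes 'flies'.

flies


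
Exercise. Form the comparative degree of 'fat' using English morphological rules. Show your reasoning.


Apply comparative formation (double final consonant, add -er): 'fat' -> 'fatter'.

fatter


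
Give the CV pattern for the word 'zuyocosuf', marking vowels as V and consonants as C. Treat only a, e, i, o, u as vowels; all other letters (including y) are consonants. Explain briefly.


Letter mapping: z = C, u = V, y = C, o = V, c = C, o = V, s = C, u = V, f = C.

CVCVCVCVC


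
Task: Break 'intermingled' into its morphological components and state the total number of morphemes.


Step 1: Identify prefix: 'inter' (meaning: between)
Step 2: Identify root: 'mingle'
Step 3: Identify suffix(es): 'ed'
Decomposition: inter- (prefix: between) + mingle (root) + -ed (suffix: past)
Total morphemes: 3

3 morphemes (inter- (prefix: between) + mingle (root) + -ed (suffix: past))


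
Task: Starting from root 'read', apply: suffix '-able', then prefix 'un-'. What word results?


Step 1: Add suffix '-able' to 'read' = 'readable'
Step 2: Add prefix 'un-' to 'readable' = 'unreadable'

unreadable


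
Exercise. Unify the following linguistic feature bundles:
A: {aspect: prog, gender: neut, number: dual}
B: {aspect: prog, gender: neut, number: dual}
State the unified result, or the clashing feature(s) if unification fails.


Compare features:
aspect: A=prog vs B=prog -> unified: prog
gender: A=neut vs B=neut -> unified: neut
number: A=dual vs B=dual -> unified: dual
No clashes found.

Unified: {aspect: prog, gender: neut, number: dual}


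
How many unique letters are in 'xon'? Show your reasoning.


Unique letters in 'xon': {n, o, x} = 3 distinct letters.

3


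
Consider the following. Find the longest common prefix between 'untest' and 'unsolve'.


Compare from the start: 2 characters match: 'un'. Mismatch at position 3: 't' vs 's'.

un


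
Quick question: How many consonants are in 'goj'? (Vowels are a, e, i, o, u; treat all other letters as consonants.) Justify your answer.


Consonants in 'goj': g, j = 2 consonants.

2


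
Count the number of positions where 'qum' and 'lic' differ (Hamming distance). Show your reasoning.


Alignment:
Position 1: 'q' vs 'l' = DIFFER
Position 2: 'u' vs 'i' = DIFFER
Position 3: 'm' vs 'c' = DIFFER
Total differences: 3

3


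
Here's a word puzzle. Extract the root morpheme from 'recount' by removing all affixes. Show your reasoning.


Remove prefix 're' from 'recount' to get root 'count'.

count


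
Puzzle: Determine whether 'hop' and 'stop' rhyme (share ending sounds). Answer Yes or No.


Rime (stressed vowel + following sounds) of 'hop': -op = /ɒp/
Rime of 'stop': -op = /ɒp/
/ɒp/ and /ɒp/ are the same ending sound, so the words rhyme.

Yes


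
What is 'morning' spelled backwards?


Reverse 'morning' character by character: 'gninrom'.

gninrom


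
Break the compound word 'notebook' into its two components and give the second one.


Split 'notebook' into 'note' + 'book'. The second part is 'book'.

book


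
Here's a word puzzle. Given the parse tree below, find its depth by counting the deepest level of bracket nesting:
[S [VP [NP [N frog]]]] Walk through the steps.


Count bracket nesting levels:
'[' at pos 0: depth = 1
'[' at pos 3: depth = 2
'[' at pos 7: depth = 3
'[' at pos 11: depth = 4
Maximum depth reached: 4

4


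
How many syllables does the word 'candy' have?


Break 'candy' into syllables: can-dy -> can | dy = 2 syllables

2 syllables


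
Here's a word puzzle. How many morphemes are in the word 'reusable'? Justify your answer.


Decomposition: re- (prefix) + use (root) + -able (suffix) = 3 morpheme(s)

3 morphemes


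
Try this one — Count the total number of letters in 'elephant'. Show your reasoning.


Spell out 'elephant' and number each letter: e(1), l(2), e(3), p(4), h(5), a(6), n(7), t(8). Total: 8 letters.

8


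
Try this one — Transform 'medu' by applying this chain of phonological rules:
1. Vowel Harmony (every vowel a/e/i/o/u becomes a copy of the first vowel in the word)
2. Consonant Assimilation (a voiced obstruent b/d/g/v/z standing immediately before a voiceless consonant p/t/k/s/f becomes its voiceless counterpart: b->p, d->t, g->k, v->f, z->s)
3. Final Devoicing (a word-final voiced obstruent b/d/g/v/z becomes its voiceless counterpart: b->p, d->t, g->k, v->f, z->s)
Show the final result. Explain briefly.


Starting form: 'medu'
Rule 1: Vowel Harmony: all vowels become 'e' (matching first vowel). 'medu' -> 'mede'
Rule 2: Consonant Assimilation: no voiced obstruent (b/d/g/v/z) stands immediately before a voiceless consonant (p/t/k/s/f). No change.
Rule 3: Final Devoicing: the word ends in the vowel 'e', not a consonant. No change.
Final form: 'mede'

mede


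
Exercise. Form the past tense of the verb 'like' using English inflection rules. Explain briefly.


Apply rule: Add -d (word ends in -e). 'like' becomes 'liked'.

liked


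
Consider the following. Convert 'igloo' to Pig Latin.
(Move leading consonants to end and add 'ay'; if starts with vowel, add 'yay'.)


'igloo' starts with a vowel, so add 'yay': 'iglooyay'.

iglooyay


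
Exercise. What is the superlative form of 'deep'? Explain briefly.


Apply superlative formation (add -est): 'deep' -> 'deepest'.

deepest


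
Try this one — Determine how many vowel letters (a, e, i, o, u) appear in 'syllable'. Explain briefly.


Vowels in 'syllable': a, e = 2 vowels.

2


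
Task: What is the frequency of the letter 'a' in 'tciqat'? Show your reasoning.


Letter 'a' in 'tciqat': found at position(s) 5 = 1 occurrence(s).

1


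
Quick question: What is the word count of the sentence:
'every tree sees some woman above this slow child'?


Split into words: every | tree | sees | some | woman | above | this | slow | child = 9 words.

9


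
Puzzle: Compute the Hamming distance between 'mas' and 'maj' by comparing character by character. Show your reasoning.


Alignment:
Position 1: 'm' vs 'm' = match
Position 2: 'a' vs 'a' = match
Position 3: 's' vs 'j' = DIFFER
Total differences: 1

1


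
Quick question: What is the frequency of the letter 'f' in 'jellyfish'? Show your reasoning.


Letter 'f' in 'jellyfish': found at position(s) 6 = 1 occurrence(s).

1


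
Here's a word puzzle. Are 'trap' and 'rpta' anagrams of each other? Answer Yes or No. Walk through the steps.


Sorted letters of 'trap': 'aprt'
Sorted letters of 'rpta': 'aprt'
They match.

Yes


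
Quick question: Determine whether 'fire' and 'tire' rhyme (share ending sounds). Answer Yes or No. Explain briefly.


Rime (stressed vowel + following sounds) of 'fire': -ire = /aɪər/
Rime of 'tire': -ire = /aɪər/
/aɪər/ and /aɪər/ are the same ending sound, so the words rhyme.

Yes


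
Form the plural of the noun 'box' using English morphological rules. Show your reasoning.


Apply rule: Add -es (sibilant/fricative ending). 'box' becomes 'boxes'.

boxes


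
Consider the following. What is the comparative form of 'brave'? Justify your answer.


Apply comparative formation (ends in e: add -r): 'brave' -> 'braver'.

braver


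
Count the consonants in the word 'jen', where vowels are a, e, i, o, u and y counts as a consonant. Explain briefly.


Consonants in 'jen': j, n = 2 consonants.

2


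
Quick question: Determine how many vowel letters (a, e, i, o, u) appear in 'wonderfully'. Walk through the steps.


Vowels in 'wonderfully': o, e, u = 3 vowels.

3


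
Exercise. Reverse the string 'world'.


Reverse 'world' character by character: 'dlrow'.

dlrow


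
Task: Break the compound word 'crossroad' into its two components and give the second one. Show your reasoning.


Split 'crossroad' into 'cross' + 'road'. The second part is 'road'.

road


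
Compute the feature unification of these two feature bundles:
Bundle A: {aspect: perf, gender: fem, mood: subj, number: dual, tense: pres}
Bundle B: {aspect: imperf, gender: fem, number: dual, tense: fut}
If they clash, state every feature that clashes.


Compare features:
aspect: A=perf vs B=imperf -> CLASH
gender: A=fem vs B=fem -> unified: fem
mood: A=subj vs B=_ -> unified: subj
number: A=dual vs B=dual -> unified: dual
tense: A=pres vs B=fut -> CLASH
Clashes detected on features 'aspect' (perf vs imperf) and 'tense' (pres vs fut); unification fails.

CLASH on 'aspect' (perf vs imperf) and 'tense' (pres vs fut)


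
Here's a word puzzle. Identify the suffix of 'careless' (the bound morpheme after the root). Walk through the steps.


The word 'careless' = 'care' (root) + '-less' (suffix). The suffix is '-less'.

less


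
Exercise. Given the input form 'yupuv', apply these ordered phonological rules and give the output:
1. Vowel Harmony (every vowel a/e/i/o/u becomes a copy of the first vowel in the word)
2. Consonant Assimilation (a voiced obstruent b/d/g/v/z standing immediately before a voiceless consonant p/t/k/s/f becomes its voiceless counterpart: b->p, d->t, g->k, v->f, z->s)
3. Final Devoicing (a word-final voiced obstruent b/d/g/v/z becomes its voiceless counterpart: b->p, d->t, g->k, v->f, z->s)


Starting form: 'yupuv'
Rule 1: Vowel Harmony: all vowels already match. No change.
Rule 2: Consonant Assimilation: no voiced obstruent (b/d/g/v/z) stands immediately before a voiceless consonant (p/t/k/s/f). No change.
Rule 3: Final Devoicing: word-final voiced obstruent 'v' becomes voiceless 'f'. 'yupuv' -> 'yupuf'
Final form: 'yupuf'

yupuf
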